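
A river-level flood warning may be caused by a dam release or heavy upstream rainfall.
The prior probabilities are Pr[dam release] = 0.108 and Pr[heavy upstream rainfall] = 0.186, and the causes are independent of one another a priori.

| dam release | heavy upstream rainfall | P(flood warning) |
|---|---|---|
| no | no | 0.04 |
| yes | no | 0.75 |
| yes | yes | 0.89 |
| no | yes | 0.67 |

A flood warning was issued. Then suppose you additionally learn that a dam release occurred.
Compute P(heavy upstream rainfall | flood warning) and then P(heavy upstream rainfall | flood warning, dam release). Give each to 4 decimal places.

P(heavy upstream rainfall | flood warning) ≈ 0.5760; P(heavy upstream rainfall | flood warning, dam release) ≈ 0.2133

Numerator (weight on configurations with heavy upstream rainfall): 0.111161 + 0.017878 = 0.129039
The normalizing constant is 0.04×0.892×0.814 + 0.67×0.892×0.186 + 0.75×0.108×0.814 + 0.89×0.108×0.186 = 0.224017
P(heavy upstream rainfall | flood warning) = 0.129039/0.224017 ≈ 0.5760

With the extra evidence:
By total probability over both values of heavy upstream rainfall:
  P(flood warning | dam release) = 0.75*0.814 + 0.89*0.186
        = 0.610500 + 0.165540 = 0.776040
Keeping only the heavy upstream rainfall-present terms gives 0.165540, so
  P(heavy upstream rainfall | flood warning, dam release) = 0.165540 / 0.776040 ≈ 0.2133
The drop from 0.5760 to 0.2133 is the explaining-away (discounting) effect.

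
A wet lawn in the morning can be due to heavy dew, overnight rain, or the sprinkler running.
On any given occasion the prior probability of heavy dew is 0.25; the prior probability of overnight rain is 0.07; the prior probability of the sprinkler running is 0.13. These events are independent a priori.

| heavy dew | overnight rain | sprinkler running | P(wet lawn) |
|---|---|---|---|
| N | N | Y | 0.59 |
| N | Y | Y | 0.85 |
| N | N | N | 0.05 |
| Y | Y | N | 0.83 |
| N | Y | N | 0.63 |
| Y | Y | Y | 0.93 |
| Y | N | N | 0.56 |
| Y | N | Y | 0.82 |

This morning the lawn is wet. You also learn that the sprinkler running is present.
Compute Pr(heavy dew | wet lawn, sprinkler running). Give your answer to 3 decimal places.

Pr(heavy dew | wet lawn, sprinkler running) ≈ 0.312

Numerator (weight on configurations with heavy dew): 0.190650 + 0.016275 = 0.206925
Normalizer over all consistent configurations: 0.59*0.75*0.93 + 0.85*0.75*0.07 + 0.82*0.25*0.93 + 0.93*0.25*0.07 = 0.663075
Posterior = 0.206925 / 0.663075 ≈ 0.312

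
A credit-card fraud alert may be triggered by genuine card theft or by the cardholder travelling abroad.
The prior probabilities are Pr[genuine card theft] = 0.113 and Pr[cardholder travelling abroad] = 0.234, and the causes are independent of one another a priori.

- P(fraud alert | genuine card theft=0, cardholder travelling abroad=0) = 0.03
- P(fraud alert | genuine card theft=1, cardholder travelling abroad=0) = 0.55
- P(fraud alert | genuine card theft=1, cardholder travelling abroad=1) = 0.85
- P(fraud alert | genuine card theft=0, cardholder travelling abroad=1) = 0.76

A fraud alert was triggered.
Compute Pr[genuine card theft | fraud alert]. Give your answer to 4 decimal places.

Pr[genuine card theft | fraud alert] ≈ 0.2824

Sum P(fraud alert|·) weighted by the priors over the 4 (genuine card theft, cardholder travelling abroad) configurations:
  P(fraud alert) = 0.03·0.887·0.766 + 0.76·0.887·0.234 + 0.55·0.113·0.766 + 0.85·0.113·0.234
        = 0.020383 + 0.157744 + 0.047607 + 0.022476 = 0.248210
Configurations with genuine card theft contribute 0.070083, so
  P(genuine card theft | fraud alert) = 0.070083 / 0.248210 ≈ 0.2824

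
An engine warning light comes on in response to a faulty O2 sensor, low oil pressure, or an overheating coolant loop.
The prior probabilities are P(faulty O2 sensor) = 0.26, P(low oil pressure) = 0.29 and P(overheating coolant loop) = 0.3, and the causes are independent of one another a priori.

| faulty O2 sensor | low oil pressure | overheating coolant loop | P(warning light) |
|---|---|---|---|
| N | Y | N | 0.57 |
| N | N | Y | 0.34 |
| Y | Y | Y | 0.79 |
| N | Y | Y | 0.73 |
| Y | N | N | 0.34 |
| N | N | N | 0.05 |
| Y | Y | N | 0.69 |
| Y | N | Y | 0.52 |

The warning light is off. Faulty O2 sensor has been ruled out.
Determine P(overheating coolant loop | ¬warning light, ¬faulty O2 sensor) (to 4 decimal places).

P(¬warning light | ¬faulty O2 sensor) = 0.95×0.71×0.7 + 0.66×0.71×0.3 + 0.43×0.29×0.7 + 0.27×0.29×0.3 = 0.472150 + 0.140580 + 0.087290 + 0.023490 = 0.723510
Of this, 0.164070 comes from 0.140580 + 0.023490 (the overheating coolant loop=true cases).
So P(overheating coolant loop | ¬warning light, ¬faulty O2 sensor) = 0.164070/0.723510 ≈ 0.2268.

P(overheating coolant loop | ¬warning light, ¬faulty O2 sensor) ≈ 0.2268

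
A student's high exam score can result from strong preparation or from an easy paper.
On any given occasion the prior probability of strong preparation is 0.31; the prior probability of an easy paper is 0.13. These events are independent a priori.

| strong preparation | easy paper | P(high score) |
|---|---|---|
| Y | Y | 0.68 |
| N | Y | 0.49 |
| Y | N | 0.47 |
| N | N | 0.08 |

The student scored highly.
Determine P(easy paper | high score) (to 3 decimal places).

P(high score) = 0.08×0.69×0.87 + 0.49×0.69×0.13 + 0.47×0.31×0.87 + 0.68×0.31×0.13 = 0.048024 + 0.043953 + 0.126759 + 0.027404 = 0.246140
Of this, 0.071357 comes from 0.043953 + 0.027404 (the easy paper=true cases).
Hence the posterior is 0.071357/0.246140 ≈ 0.290.

P(easy paper | high score) ≈ 0.290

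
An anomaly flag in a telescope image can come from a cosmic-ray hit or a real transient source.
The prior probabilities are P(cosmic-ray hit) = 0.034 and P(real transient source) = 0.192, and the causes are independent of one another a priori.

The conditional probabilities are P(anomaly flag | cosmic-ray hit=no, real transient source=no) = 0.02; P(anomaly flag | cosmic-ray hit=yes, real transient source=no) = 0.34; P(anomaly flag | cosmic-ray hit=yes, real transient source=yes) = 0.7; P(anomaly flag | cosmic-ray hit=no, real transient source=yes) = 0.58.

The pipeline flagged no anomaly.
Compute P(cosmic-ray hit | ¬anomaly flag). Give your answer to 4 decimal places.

P(cosmic-ray hit | ¬anomaly flag) ≈ 0.0233

For the numerator, keep only cosmic-ray hit=true terms: 0.018132 + 0.001958 = 0.020090
The normalizing constant is 0.98·0.966·0.808 + 0.42·0.966·0.192 + 0.66·0.034·0.808 + 0.3·0.034·0.192 = 0.862905
P(cosmic-ray hit | ¬anomaly flag) = 0.020090/0.862905 ≈ 0.0233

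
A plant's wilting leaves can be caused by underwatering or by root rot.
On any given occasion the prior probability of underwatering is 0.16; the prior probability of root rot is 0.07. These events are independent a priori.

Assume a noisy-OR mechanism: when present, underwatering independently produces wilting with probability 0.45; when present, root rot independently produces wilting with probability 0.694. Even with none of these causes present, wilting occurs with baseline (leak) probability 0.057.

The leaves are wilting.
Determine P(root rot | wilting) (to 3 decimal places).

Under noisy-OR, P(wilting | causes) = 1 − (1−0.057)·∏(1−qᵢ) over the active causes.
Numerator (weight on configurations with root rot): 0.041833 + 0.009422 = 0.051255
Normalizer over all consistent configurations: 0.057×0.84×0.93 + 0.711442×0.84×0.07 + 0.48135×0.16×0.93 + 0.841293×0.16×0.07 = 0.167408
Posterior = 0.051255 / 0.167408 ≈ 0.306

P(root rot | wilting) ≈ 0.306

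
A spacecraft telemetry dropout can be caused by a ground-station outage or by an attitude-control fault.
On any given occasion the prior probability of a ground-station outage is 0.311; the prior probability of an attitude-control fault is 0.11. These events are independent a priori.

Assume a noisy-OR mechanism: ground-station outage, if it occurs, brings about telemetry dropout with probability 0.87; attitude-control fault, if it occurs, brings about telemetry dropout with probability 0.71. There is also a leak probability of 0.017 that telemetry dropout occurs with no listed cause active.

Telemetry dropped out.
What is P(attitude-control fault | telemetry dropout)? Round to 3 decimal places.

P(attitude-control fault | telemetry dropout) ≈ 0.257

Under noisy-OR, P(telemetry dropout | causes) = 1 − (1−0.017)·∏(1−qᵢ) over the active causes.
P(telemetry dropout) = 0.017×0.689×0.89 + 0.71493×0.689×0.11 + 0.87221×0.311×0.89 + 0.962941×0.311×0.11 = 0.010425 + 0.054185 + 0.241419 + 0.032942 = 0.338971
The attitude-control fault-present share is 0.054185 + 0.032942 = 0.087127.
So P(attitude-control fault | telemetry dropout) = 0.087127/0.338971 ≈ 0.257.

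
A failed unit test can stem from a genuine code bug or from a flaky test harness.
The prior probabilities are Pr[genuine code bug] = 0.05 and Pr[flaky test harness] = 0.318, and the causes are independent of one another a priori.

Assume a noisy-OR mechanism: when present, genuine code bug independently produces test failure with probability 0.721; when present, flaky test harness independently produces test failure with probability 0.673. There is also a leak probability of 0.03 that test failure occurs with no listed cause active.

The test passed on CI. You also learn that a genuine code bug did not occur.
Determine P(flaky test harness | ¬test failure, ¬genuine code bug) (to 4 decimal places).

Under noisy-OR, P(test failure | causes) = 1 − (1−0.03)·∏(1−qᵢ) over the active causes.
Numerator (weight on configurations with flaky test harness): 0.31719·0.318 = 0.100866
Normalizer over all consistent configurations: 0.97·0.682 + 0.31719·0.318 = 0.762406
Posterior = 0.100866 / 0.762406 ≈ 0.1323

P(flaky test harness | ¬test failure, ¬genuine code bug) ≈ 0.1323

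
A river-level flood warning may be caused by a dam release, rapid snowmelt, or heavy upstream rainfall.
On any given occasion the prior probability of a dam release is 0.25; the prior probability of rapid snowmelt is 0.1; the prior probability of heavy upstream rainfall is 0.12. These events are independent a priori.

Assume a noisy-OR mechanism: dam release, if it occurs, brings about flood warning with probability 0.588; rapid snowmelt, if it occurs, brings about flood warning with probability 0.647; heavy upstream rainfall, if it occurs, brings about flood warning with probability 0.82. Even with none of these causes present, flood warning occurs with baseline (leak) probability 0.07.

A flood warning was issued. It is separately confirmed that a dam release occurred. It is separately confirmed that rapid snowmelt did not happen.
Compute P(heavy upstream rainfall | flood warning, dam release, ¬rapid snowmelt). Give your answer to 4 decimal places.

P(heavy upstream rainfall | flood warning, dam release, ¬rapid snowmelt) ≈ 0.1707

Under noisy-OR, P(flood warning | causes) = 1 − (1−0.07)·∏(1−qᵢ) over the active causes.
Sum P(flood warning|·) weighted by the priors over both values of heavy upstream rainfall:
  P(flood warning | dam release, ¬rapid snowmelt) = 0.61684·0.88 + 0.931031·0.12
        = 0.542819 + 0.111724 = 0.654543
Keeping only the heavy upstream rainfall-present terms gives 0.111724, so
  P(heavy upstream rainfall | flood warning, dam release, ¬rapid snowmelt) = 0.111724 / 0.654543 ≈ 0.1707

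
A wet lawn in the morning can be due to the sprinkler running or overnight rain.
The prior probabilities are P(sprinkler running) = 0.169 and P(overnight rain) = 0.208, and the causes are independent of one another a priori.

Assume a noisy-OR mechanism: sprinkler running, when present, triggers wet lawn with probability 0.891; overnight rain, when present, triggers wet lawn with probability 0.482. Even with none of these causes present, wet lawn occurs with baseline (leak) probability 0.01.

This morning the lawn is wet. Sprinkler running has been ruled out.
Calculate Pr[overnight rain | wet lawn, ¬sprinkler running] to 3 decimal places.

Under noisy-OR, P(wet lawn | causes) = 1 − (1−0.01)·∏(1−qᵢ) over the active causes.
By total probability over both values of overnight rain:
  P(wet lawn | ¬sprinkler running) = 0.01×0.792 + 0.48718×0.208
        = 0.007920 + 0.101333 = 0.109253
Keeping only the overnight rain-present terms gives 0.101333, so
  P(overnight rain | wet lawn, ¬sprinkler running) = 0.101333 / 0.109253 ≈ 0.928

Pr[overnight rain | wet lawn, ¬sprinkler running] ≈ 0.928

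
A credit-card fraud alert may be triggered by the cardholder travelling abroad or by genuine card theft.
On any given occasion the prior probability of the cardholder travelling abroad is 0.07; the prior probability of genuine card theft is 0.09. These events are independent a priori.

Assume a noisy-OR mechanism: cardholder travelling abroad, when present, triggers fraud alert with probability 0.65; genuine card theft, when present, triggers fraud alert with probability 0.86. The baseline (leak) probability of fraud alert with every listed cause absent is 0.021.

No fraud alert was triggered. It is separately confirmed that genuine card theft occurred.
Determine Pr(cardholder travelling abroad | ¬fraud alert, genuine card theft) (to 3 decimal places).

Pr(cardholder travelling abroad | ¬fraud alert, genuine card theft) ≈ 0.026

Under noisy-OR, P(fraud alert | causes) = 1 − (1−0.021)·∏(1−qᵢ) over the active causes.
Sum P(¬fraud alert|·) weighted by the priors over both values of cardholder travelling abroad:
  P(¬fraud alert | genuine card theft) = 0.13706*0.93 + 0.047971*0.07
        = 0.127466 + 0.003358 = 0.130824
Keeping only the cardholder travelling abroad-present terms gives 0.003358, so
  P(cardholder travelling abroad | ¬fraud alert, genuine card theft) = 0.003358 / 0.130824 ≈ 0.026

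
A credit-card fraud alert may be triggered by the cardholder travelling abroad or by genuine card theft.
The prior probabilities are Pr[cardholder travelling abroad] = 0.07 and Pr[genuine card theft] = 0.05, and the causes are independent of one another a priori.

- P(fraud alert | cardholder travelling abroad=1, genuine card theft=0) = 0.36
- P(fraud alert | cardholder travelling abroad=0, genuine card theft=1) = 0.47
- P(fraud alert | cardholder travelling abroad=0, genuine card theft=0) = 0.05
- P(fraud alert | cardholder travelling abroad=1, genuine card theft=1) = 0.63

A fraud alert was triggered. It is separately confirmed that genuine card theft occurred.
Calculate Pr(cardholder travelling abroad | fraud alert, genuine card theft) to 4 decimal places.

Sum P(fraud alert|·) weighted by the priors over both values of cardholder travelling abroad:
  P(fraud alert | genuine card theft) = 0.47·0.93 + 0.63·0.07
        = 0.437100 + 0.044100 = 0.481200
Keeping only the cardholder travelling abroad-present terms gives 0.044100, so
  P(cardholder travelling abroad | fraud alert, genuine card theft) = 0.044100 / 0.481200 ≈ 0.0916

Pr(cardholder travelling abroad | fraud alert, genuine card theft) ≈ 0.0916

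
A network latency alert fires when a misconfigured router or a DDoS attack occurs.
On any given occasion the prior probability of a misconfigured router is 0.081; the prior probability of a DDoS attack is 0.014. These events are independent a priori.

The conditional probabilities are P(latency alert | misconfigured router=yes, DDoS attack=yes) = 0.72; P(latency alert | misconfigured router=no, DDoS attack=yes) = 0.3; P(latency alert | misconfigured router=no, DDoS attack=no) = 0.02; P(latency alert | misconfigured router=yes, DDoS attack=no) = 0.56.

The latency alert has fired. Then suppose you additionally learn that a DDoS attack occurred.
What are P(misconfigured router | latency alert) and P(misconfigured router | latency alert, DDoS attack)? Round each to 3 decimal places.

For the numerator, keep only misconfigured router=true terms: 0.044725 + 0.000816 = 0.045541
Denominator P(latency alert): 0.02*0.919*0.986 + 0.3*0.919*0.014 + 0.56*0.081*0.986 + 0.72*0.081*0.014 = 0.067524
P(misconfigured router | latency alert) = 0.045541/0.067524 ≈ 0.674

Now condition on the additional information:
For the numerator, keep only misconfigured router=true terms: 0.72·0.081 = 0.058320
Denominator P(latency alert | DDoS attack): 0.3·0.919 + 0.72·0.081 = 0.334020
Posterior = 0.058320 / 0.334020 ≈ 0.175

P(misconfigured router | latency alert) ≈ 0.674; P(misconfigured router | latency alert, DDoS attack) ≈ 0.175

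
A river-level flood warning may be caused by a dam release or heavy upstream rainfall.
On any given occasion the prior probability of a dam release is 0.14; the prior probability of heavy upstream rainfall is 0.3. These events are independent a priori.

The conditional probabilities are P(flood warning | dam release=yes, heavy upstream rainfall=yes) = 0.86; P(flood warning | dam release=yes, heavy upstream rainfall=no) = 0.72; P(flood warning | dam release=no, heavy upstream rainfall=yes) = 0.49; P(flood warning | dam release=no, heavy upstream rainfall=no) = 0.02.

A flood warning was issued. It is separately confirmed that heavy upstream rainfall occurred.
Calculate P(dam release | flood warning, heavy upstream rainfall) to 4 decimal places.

Sum P(flood warning|·) weighted by the priors over both values of dam release:
  P(flood warning | heavy upstream rainfall) = 0.49·0.86 + 0.86·0.14
        = 0.421400 + 0.120400 = 0.541800
Keeping only the dam release-present terms gives 0.120400, so
  P(dam release | flood warning, heavy upstream rainfall) = 0.120400 / 0.541800 ≈ 0.2222

P(dam release | flood warning, heavy upstream rainfall) ≈ 0.2222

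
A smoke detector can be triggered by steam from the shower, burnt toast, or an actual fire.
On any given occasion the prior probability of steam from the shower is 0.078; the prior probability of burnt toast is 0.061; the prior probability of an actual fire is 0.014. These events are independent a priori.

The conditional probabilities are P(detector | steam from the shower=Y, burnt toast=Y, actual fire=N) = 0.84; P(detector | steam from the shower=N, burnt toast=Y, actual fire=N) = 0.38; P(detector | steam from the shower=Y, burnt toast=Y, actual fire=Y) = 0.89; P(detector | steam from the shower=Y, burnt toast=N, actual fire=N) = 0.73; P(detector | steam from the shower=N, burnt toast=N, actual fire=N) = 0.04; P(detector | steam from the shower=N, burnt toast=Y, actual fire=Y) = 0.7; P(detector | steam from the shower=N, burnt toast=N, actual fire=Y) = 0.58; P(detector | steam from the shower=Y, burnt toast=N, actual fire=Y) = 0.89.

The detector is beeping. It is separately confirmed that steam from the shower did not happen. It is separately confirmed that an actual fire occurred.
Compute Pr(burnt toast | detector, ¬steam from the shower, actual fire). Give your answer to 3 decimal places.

Pr(burnt toast | detector, ¬steam from the shower, actual fire) ≈ 0.073

Numerator (weight on configurations with burnt toast): 0.7×0.061 = 0.042700
Denominator P(detector | ¬steam from the shower, actual fire): 0.58×0.939 + 0.7×0.061 = 0.587320
Posterior = 0.042700 / 0.587320 ≈ 0.073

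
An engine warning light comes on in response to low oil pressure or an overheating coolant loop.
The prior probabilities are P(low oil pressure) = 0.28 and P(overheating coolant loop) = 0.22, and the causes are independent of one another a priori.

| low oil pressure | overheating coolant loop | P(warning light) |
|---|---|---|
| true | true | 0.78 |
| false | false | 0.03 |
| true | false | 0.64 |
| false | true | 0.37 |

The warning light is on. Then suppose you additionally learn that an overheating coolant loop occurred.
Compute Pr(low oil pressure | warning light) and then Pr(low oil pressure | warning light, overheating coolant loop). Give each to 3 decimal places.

Pr(low oil pressure | warning light) ≈ 0.713; Pr(low oil pressure | warning light, overheating coolant loop) ≈ 0.450

Enumerate the 4 (low oil pressure, overheating coolant loop) configurations and weight by the priors:
  P(warning light) = 0.03×0.72×0.78 + 0.37×0.72×0.22 + 0.64×0.28×0.78 + 0.78×0.28×0.22
        = 0.016848 + 0.058608 + 0.139776 + 0.048048 = 0.263280
The terms with low oil pressure present sum to 0.187824, so
  P(low oil pressure | warning light) = 0.187824 / 0.263280 ≈ 0.713

Now also conditioning on overheating coolant loop=true:
P(warning light | overheating coolant loop) = 0.37·0.72 + 0.78·0.28 = 0.266400 + 0.218400 = 0.484800
Of this, 0.218400 comes from 0.78·0.28 (the low oil pressure=true cases).
P(low oil pressure | warning light, overheating coolant loop) = 0.218400 / 0.484800 ≈ 0.450
The drop from 0.713 to 0.450 is the explaining-away (discounting) effect.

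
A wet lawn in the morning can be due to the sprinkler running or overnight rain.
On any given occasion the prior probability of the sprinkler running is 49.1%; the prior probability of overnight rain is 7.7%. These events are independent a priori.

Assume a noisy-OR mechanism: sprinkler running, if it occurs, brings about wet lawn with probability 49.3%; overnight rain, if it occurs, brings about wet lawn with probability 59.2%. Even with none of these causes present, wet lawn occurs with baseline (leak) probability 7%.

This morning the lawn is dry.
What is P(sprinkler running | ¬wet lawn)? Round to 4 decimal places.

P(sprinkler running | ¬wet lawn) ≈ 0.3284

Under noisy-OR, P(wet lawn | causes) = 1 − (1−0.07)·∏(1−qᵢ) over the active causes.
For the numerator, keep only sprinkler running=true terms: 0.213685 + 0.007273 = 0.220958
Normalizer over all consistent configurations: 0.93·0.509·0.923 + 0.37944·0.509·0.077 + 0.47151·0.491·0.923 + 0.192376·0.491·0.077 = 0.672750
P(sprinkler running | ¬wet lawn) = 0.220958/0.672750 ≈ 0.3284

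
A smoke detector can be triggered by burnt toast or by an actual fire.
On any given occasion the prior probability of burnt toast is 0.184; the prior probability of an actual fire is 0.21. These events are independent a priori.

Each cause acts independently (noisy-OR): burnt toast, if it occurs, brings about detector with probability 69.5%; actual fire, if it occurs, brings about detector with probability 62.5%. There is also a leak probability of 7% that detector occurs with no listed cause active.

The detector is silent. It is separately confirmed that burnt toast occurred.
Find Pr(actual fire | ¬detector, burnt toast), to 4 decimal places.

Under noisy-OR, P(detector | causes) = 1 − (1−0.07)·∏(1−qᵢ) over the active causes.
Weight on actual fire=true, given the evidence: 0.106369×0.21 = 0.022337
Normalizer over all consistent configurations: 0.28365×0.79 + 0.106369×0.21 = 0.246421
P(actual fire | ¬detector, burnt toast) = 0.022337/0.246421 ≈ 0.0906

Pr(actual fire | ¬detector, burnt toast) ≈ 0.0906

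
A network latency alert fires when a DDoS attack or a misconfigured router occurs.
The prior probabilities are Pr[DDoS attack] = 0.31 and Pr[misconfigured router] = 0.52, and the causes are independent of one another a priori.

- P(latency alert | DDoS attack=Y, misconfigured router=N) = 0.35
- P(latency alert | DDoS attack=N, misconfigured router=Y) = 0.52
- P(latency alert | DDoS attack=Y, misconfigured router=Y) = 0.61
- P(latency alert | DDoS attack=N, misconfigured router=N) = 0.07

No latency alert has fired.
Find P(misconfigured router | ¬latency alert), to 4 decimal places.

By total probability over the 4 (DDoS attack, misconfigured router) configurations:
  P(¬latency alert) = 0.93·0.69·0.48 + 0.48·0.69·0.52 + 0.65·0.31·0.48 + 0.39·0.31·0.52
        = 0.308016 + 0.172224 + 0.096720 + 0.062868 = 0.639828
The terms with misconfigured router present sum to 0.235092, so
  P(misconfigured router | ¬latency alert) = 0.235092 / 0.639828 ≈ 0.3674

P(misconfigured router | ¬latency alert) ≈ 0.3674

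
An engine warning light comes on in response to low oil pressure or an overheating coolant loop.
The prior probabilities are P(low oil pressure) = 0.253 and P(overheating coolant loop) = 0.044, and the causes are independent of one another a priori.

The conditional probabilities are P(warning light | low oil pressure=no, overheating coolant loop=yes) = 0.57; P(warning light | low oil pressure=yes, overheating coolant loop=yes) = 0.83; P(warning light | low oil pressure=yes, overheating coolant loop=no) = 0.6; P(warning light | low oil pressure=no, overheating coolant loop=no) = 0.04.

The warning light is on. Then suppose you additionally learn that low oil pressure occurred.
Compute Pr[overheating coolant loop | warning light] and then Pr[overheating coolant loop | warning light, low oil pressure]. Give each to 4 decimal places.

Sum P(warning light|·) weighted by the priors over the 4 (low oil pressure, overheating coolant loop) configurations:
  P(warning light) = 0.04*0.747*0.956 + 0.57*0.747*0.044 + 0.6*0.253*0.956 + 0.83*0.253*0.044
        = 0.028565 + 0.018735 + 0.145121 + 0.009240 = 0.201661
The terms with overheating coolant loop present sum to 0.027975, so
  P(overheating coolant loop | warning light) = 0.027975 / 0.201661 ≈ 0.1387

Now also conditioning on low oil pressure=true:
Enumerate both values of overheating coolant loop and weight by the priors:
  P(warning light | low oil pressure) = 0.6·0.956 + 0.83·0.044
        = 0.573600 + 0.036520 = 0.610120
The terms with overheating coolant loop present sum to 0.036520, so
  P(overheating coolant loop | warning light, low oil pressure) = 0.036520 / 0.610120 ≈ 0.0599

Pr[overheating coolant loop | warning light] ≈ 0.1387; Pr[overheating coolant loop | warning light, low oil pressure] ≈ 0.0599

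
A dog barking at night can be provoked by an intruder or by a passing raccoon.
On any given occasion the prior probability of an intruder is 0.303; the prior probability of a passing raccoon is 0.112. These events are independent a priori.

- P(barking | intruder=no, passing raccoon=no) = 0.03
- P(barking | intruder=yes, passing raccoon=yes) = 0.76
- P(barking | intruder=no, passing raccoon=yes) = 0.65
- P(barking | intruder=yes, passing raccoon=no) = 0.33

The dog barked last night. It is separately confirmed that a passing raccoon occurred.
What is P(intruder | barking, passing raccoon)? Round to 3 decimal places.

P(intruder | barking, passing raccoon) ≈ 0.337

P(barking | passing raccoon) = 0.65*0.697 + 0.76*0.303 = 0.453050 + 0.230280 = 0.683330
The intruder-present share is 0.76*0.303 = 0.230280.
P(intruder | barking, passing raccoon) = 0.230280 / 0.683330 ≈ 0.337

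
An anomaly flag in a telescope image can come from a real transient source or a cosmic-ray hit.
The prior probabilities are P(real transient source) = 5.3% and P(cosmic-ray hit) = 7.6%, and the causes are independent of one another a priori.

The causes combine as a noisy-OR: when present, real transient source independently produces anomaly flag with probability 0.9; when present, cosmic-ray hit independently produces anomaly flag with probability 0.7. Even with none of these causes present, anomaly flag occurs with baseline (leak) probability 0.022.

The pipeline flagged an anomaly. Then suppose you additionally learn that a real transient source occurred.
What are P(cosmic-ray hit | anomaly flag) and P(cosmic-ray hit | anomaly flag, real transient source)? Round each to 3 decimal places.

P(cosmic-ray hit | anomaly flag) ≈ 0.463; P(cosmic-ray hit | anomaly flag, real transient source) ≈ 0.081

Under noisy-OR, P(anomaly flag | causes) = 1 − (1−0.022)·∏(1−qᵢ) over the active causes.
By total probability over the 4 (real transient source, cosmic-ray hit) configurations:
  P(anomaly flag) = 0.022*0.947*0.924 + 0.7066*0.947*0.076 + 0.9022*0.053*0.924 + 0.97066*0.053*0.076
        = 0.019251 + 0.050855 + 0.044183 + 0.003910 = 0.118199
The terms with cosmic-ray hit present sum to 0.054765, so
  P(cosmic-ray hit | anomaly flag) = 0.054765 / 0.118199 ≈ 0.463

With the extra evidence:
For the numerator, keep only cosmic-ray hit=true terms: 0.97066×0.076 = 0.073770
The normalizing constant is 0.9022×0.924 + 0.97066×0.076 = 0.907403
Posterior = 0.073770 / 0.907403 ≈ 0.081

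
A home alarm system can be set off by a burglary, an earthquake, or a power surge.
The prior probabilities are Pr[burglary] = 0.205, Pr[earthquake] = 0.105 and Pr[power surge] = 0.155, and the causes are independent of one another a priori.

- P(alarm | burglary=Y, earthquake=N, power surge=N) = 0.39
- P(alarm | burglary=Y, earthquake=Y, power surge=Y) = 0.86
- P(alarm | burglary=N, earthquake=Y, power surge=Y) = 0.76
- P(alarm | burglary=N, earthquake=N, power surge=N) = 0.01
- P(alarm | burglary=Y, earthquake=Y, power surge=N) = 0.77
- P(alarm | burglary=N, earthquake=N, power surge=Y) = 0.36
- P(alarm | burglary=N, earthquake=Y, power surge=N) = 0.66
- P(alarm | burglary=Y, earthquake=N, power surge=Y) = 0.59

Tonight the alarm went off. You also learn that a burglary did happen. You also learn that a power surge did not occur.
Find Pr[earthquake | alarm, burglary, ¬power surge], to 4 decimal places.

For the numerator, keep only earthquake=true terms: 0.77·0.105 = 0.080850
The normalizing constant is 0.39·0.895 + 0.77·0.105 = 0.429900
Posterior = 0.080850 / 0.429900 ≈ 0.1881

Pr[earthquake | alarm, burglary, ¬power surge] ≈ 0.1881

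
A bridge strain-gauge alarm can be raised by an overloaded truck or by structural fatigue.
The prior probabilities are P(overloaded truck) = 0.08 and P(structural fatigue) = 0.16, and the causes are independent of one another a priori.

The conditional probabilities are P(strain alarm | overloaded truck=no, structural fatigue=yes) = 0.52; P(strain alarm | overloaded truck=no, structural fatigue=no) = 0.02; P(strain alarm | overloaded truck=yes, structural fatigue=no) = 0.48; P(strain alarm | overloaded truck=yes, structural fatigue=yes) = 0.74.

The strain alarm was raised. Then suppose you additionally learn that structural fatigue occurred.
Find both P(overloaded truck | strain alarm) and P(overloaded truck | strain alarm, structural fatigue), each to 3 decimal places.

Sum P(strain alarm|·) weighted by the priors over the 4 (overloaded truck, structural fatigue) configurations:
  P(strain alarm) = 0.02·0.92·0.84 + 0.52·0.92·0.16 + 0.48·0.08·0.84 + 0.74·0.08·0.16
        = 0.015456 + 0.076544 + 0.032256 + 0.009472 = 0.133728
Configurations with overloaded truck contribute 0.041728, so
  P(overloaded truck | strain alarm) = 0.041728 / 0.133728 ≈ 0.312

Now also conditioning on structural fatigue=true:
P(strain alarm | structural fatigue) = 0.52·0.92 + 0.74·0.08 = 0.478400 + 0.059200 = 0.537600
The overloaded truck-present share is 0.74·0.08 = 0.059200.
P(overloaded truck | strain alarm, structural fatigue) = 0.059200 / 0.537600 ≈ 0.110
This is intercausal reasoning (explaining away): once structural fatigue accounts for the strain alarm, overloaded truck becomes less likely.

P(overloaded truck | strain alarm) ≈ 0.312; P(overloaded truck | strain alarm, structural fatigue) ≈ 0.110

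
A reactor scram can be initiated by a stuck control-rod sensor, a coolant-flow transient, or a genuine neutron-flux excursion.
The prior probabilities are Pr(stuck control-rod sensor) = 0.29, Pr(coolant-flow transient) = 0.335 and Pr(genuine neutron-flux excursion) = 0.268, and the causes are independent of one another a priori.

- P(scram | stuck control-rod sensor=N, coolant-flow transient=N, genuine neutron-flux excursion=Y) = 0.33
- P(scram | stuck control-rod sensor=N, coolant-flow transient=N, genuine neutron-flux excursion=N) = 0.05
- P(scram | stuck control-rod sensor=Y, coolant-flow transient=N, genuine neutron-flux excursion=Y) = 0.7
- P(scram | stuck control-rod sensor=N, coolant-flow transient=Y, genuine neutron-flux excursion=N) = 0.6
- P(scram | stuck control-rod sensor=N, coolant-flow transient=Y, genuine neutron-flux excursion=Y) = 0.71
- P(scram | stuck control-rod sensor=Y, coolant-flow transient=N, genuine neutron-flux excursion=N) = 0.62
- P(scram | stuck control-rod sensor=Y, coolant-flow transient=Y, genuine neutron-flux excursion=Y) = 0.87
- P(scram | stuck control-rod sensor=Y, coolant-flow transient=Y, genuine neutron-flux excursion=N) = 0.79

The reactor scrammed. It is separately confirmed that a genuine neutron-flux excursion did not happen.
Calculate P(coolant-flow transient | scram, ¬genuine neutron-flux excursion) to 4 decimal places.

P(scram | ¬genuine neutron-flux excursion) = 0.05·0.71·0.665 + 0.6·0.71·0.335 + 0.62·0.29·0.665 + 0.79·0.29·0.335 = 0.023608 + 0.142710 + 0.119567 + 0.076748 = 0.362633
The coolant-flow transient-present share is 0.142710 + 0.076748 = 0.219458.
Hence the posterior is 0.219458/0.362633 ≈ 0.6052.

P(coolant-flow transient | scram, ¬genuine neutron-flux excursion) ≈ 0.6052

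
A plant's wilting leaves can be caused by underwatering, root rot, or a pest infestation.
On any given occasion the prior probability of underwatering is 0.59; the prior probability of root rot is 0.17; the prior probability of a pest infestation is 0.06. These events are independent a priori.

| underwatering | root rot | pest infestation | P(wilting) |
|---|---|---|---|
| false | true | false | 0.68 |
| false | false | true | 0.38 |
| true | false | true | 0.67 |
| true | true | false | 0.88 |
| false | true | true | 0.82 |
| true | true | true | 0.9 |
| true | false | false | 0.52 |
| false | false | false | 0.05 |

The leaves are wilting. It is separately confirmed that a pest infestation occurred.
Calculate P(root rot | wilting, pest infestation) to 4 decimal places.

Sum P(wilting|·) weighted by the priors over the 4 (underwatering, root rot) configurations:
  P(wilting | pest infestation) = 0.38×0.41×0.83 + 0.82×0.41×0.17 + 0.67×0.59×0.83 + 0.9×0.59×0.17
        = 0.129314 + 0.057154 + 0.328099 + 0.090270 = 0.604837
Keeping only the root rot-present terms gives 0.147424, so
  P(root rot | wilting, pest infestation) = 0.147424 / 0.604837 ≈ 0.2437

P(root rot | wilting, pest infestation) ≈ 0.2437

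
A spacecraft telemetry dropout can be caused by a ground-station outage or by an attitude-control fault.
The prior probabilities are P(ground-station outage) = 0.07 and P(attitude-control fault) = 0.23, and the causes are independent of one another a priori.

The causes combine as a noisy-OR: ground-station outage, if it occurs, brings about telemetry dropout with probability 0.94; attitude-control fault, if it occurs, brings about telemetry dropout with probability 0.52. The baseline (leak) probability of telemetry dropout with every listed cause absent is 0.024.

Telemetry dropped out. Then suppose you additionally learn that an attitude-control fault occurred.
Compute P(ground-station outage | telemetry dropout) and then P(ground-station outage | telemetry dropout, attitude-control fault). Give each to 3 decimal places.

P(ground-station outage | telemetry dropout) ≈ 0.337; P(ground-station outage | telemetry dropout, attitude-control fault) ≈ 0.121

Under noisy-OR, P(telemetry dropout | causes) = 1 − (1−0.024)·∏(1−qᵢ) over the active causes.
For the numerator, keep only ground-station outage=true terms: 0.050744 + 0.015647 = 0.066391
The normalizing constant is 0.024*0.93*0.77 + 0.53152*0.93*0.23 + 0.94144*0.07*0.77 + 0.971891*0.07*0.23 = 0.197269
P(ground-station outage | telemetry dropout) = 0.066391/0.197269 ≈ 0.337

With the extra evidence:
For the numerator, keep only ground-station outage=true terms: 0.971891*0.07 = 0.068032
Normalizer over all consistent configurations: 0.53152*0.93 + 0.971891*0.07 = 0.562346
P(ground-station outage | telemetry dropout, attitude-control fault) = 0.068032/0.562346 ≈ 0.121
The drop from 0.337 to 0.121 is the explaining-away (discounting) effect.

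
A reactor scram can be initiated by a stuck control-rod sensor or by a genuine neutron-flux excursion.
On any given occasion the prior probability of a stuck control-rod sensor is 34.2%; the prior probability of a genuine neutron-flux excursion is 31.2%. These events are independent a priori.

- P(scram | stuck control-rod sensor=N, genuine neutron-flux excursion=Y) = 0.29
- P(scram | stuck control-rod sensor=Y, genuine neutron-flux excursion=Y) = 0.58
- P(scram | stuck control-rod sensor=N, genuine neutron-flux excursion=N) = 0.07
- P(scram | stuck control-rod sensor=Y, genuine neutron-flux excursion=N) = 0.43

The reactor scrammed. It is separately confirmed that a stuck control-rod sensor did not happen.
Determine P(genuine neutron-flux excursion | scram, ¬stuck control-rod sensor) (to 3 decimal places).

Sum P(scram|·) weighted by the priors over both values of genuine neutron-flux excursion:
  P(scram | ¬stuck control-rod sensor) = 0.07·0.688 + 0.29·0.312
        = 0.048160 + 0.090480 = 0.138640
The terms with genuine neutron-flux excursion present sum to 0.090480, so
  P(genuine neutron-flux excursion | scram, ¬stuck control-rod sensor) = 0.090480 / 0.138640 ≈ 0.653

P(genuine neutron-flux excursion | scram, ¬stuck control-rod sensor) ≈ 0.653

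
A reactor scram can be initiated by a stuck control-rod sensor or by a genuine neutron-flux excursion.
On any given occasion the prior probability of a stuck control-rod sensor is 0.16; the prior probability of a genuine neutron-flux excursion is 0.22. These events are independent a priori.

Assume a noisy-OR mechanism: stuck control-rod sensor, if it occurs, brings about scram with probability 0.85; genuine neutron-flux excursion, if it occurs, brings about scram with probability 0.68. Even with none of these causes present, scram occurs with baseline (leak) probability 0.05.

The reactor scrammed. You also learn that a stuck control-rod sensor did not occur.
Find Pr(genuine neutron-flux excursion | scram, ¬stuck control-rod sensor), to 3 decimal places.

Under noisy-OR, P(scram | causes) = 1 − (1−0.05)·∏(1−qᵢ) over the active causes.
Weight on genuine neutron-flux excursion=true, given the evidence: 0.696*0.22 = 0.153120
Denominator P(scram | ¬stuck control-rod sensor): 0.05*0.78 + 0.696*0.22 = 0.192120
P(genuine neutron-flux excursion | scram, ¬stuck control-rod sensor) = 0.153120/0.192120 ≈ 0.797

Pr(genuine neutron-flux excursion | scram, ¬stuck control-rod sensor) ≈ 0.797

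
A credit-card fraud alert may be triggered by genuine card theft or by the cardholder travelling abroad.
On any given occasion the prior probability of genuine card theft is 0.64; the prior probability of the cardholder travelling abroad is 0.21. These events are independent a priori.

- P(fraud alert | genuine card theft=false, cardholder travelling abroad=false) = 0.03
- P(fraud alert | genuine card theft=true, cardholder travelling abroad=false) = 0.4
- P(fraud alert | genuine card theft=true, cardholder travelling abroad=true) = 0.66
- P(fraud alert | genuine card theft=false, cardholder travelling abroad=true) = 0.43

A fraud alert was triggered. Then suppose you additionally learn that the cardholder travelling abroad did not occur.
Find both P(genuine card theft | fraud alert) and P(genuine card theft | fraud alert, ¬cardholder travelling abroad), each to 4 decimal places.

By total probability over the 4 (genuine card theft, cardholder travelling abroad) configurations:
  P(fraud alert) = 0.03*0.36*0.79 + 0.43*0.36*0.21 + 0.4*0.64*0.79 + 0.66*0.64*0.21
        = 0.008532 + 0.032508 + 0.202240 + 0.088704 = 0.331984
The terms with genuine card theft present sum to 0.290944, so
  P(genuine card theft | fraud alert) = 0.290944 / 0.331984 ≈ 0.8764

With the extra evidence:
Numerator (weight on configurations with genuine card theft): 0.4·0.64 = 0.256000
Normalizer over all consistent configurations: 0.03·0.36 + 0.4·0.64 = 0.266800
Posterior = 0.256000 / 0.266800 ≈ 0.9595

P(genuine card theft | fraud alert) ≈ 0.8764; P(genuine card theft | fraud alert, ¬cardholder travelling abroad) ≈ 0.9595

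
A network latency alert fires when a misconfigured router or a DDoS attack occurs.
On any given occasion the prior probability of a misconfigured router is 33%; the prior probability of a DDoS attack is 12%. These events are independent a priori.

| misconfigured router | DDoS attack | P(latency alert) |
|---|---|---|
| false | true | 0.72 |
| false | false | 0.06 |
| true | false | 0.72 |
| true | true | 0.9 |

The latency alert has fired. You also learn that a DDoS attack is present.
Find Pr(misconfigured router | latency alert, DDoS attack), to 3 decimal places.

Weight on misconfigured router=true, given the evidence: 0.9*0.33 = 0.297000
Normalizer over all consistent configurations: 0.72*0.67 + 0.9*0.33 = 0.779400
Posterior = 0.297000 / 0.779400 ≈ 0.381

Pr(misconfigured router | latency alert, DDoS attack) ≈ 0.381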